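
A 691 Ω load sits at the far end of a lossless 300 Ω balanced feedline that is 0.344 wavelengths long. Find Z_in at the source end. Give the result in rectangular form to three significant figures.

βl = 2π × 0.344 = 124°
tan(βl) = tan(124°) = -1.49
Z_in = Z_0·(Z_L + jZ_0·tanβl)/(Z_0 + jZ_L·tanβl)
     = 300·(691 − j447)/(300 − j1030)

Z_in ≈ 174 + j150 Ω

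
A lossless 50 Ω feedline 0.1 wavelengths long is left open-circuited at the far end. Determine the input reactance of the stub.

βl = 2π × 0.1 = 36°
tan(βl) = 0.727
For an open-circuited stub, Z_in = −jZ_0·cot(βl) = −jZ_0/tan(βl)

X_in ≈ -68.8 Ω (capacitive)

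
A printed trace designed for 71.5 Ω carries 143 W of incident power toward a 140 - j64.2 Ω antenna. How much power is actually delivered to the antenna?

|Γ| = |(68.5 − j64.2)/(211.5 − j64.2)| = 0.425
|Γ|² = 0.18
P_refl = |Γ|²·P_inc = 25.8 W, P_del = (1 − |Γ|²)·P_inc = 117 W

P_delivered ≈ 117 W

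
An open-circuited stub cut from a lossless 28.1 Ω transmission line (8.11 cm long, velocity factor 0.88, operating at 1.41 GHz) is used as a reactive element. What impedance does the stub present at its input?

λ = v/f = 0.88·c / 1.41 GHz = 0.187 m
βl = 2π·l/λ = 2π × 0.433 = 156°
tan(βl) = -0.447
For an open-circuited stub, Z_in = −jZ_0·cot(βl) = −jZ_0/tan(βl)

Z_in ≈ +j62.9 Ω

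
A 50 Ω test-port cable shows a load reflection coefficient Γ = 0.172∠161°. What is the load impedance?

Z_L = Z_0·(1 + Γ)/(1 − Γ) = 50·(0.837 + j0.056)/(1.16 − j0.056)

Z_L ≈ 35.8 + j4.13 Ω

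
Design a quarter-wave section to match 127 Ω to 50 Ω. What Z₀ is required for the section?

Z_qwt ≈ 79.7 Ω

Z_qwt = √(Z_0·R_L) = √(50 × 127) = √6350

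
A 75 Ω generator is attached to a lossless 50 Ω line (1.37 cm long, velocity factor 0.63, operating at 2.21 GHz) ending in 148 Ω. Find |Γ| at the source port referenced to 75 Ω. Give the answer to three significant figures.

|Γ| ≈ 0.581

λ = v/f = 0.63·c / 2.21 GHz = 0.0855 m
βl = 2π·l/λ = 2π × 0.16 = 57.7°
tan(βl) = 1.58
Z_in = Z_0·(Z_L + jZ_0·tanβl)/(Z_0 + jZ_L·tanβl) = 22.6 − j26.8 Ω
Γ_s = (Z_in − Z_s)/(Z_in + Z_s) = (-52.4 − j26.8)/(97.6 − j26.8), |Γ_s| = 0.581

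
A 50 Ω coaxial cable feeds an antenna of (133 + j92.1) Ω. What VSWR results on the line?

Γ = (Z_L − Z_0)/(Z_L + Z_0) = (83 + j92.1)/(183 + j92.1)
|Γ| = 124/205 = 0.605
VSWR = (1 + |Γ|)/(1 − |Γ|) = 1.61/0.395

VSWR ≈ 4.07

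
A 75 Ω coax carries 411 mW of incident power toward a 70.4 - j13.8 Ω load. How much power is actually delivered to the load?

P_delivered ≈ 407 mW

|Γ| = |(-4.6 − j13.8)/(145.4 − j13.8)| = 0.0996
|Γ|² = 0.00992
P_refl = |Γ|²·P_inc = 4.08 mW, P_del = (1 − |Γ|²)·P_inc = 407 mW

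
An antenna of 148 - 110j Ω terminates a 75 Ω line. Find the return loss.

Γ = (73 − j110)/(223 − j110), |Γ| = 0.531
RL = −20·log₁₀|Γ| = −20·log₁₀(0.531)

RL ≈ 5.5 dB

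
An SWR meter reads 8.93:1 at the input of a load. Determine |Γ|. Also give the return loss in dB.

|Γ| ≈ 0.799; return loss ≈ 1.95 dB

|Γ| = (S − 1)/(S + 1) = (8.93 − 1)/(8.93 + 1) = 7.93/9.93
RL = −20·log₁₀|Γ| = −20·log₁₀(0.799)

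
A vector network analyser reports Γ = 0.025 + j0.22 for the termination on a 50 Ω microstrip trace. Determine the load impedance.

Z_L ≈ 47.6 + j22 Ω

Z_L = Z_0·(1 + Γ)/(1 − Γ) = 50·(1.02 + j0.22)/(0.975 − j0.22)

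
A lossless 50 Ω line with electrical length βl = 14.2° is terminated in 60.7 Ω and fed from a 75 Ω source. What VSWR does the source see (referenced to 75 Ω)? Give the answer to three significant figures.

VSWR ≈ 1.29

tan(βl) = 0.253
Z_in = Z_0·(Z_L + jZ_0·tanβl)/(Z_0 + jZ_L·tanβl) = 59 − j5.48 Ω
Γ_s = (Z_in − Z_s)/(Z_in + Z_s) = (-16 − j5.48)/(134 − j5.48), |Γ_s| = 0.126
VSWR = (1 + |Γ_s|)/(1 − |Γ_s|)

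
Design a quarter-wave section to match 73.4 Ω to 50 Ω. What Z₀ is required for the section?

Z_qwt = √(Z_0·R_L) = √(50 × 73.4) = √3670

Z_qwt ≈ 60.6 Ω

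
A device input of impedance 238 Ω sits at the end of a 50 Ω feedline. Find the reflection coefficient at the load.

Γ = 0.653

Γ = (Z_L − Z_0)/(Z_L + Z_0) = (238 − 50)/(238 + 50) = 188/288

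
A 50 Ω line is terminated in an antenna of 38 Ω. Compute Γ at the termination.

Γ = (Z_L − Z_0)/(Z_L + Z_0) = (38 − 50)/(38 + 50) = -12/88

Γ = -0.136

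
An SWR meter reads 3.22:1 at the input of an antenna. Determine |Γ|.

|Γ| = (S − 1)/(S + 1) = (3.22 − 1)/(3.22 + 1) = 2.22/4.22

|Γ| ≈ 0.526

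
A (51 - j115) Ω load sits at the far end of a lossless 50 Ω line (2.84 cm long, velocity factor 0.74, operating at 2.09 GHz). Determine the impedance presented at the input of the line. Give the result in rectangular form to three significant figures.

Z_in ≈ 8.84 + j24.5 Ω

λ = v/f = 0.74·c / 2.09 GHz = 0.106 m
βl = 2π·l/λ = 2π × 0.267 = 96.3°
tan(βl) = tan(96.3°) = -9.13
Z_in = Z_0·(Z_L + jZ_0·tanβl)/(Z_0 + jZ_L·tanβl)
     = 50·(51 − j571)/(-1000 − j465)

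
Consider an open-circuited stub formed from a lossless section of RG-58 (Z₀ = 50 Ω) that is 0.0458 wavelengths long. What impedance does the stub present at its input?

βl = 2π × 0.0458 = 16.5°
tan(βl) = 0.296
For an open-circuited stub, Z_in = −jZ_0·cot(βl) = −jZ_0/tan(βl)

Z_in ≈ −j169 Ω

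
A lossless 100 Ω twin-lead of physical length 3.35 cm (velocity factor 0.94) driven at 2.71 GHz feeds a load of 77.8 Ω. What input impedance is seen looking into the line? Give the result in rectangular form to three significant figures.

λ = v/f = 0.94·c / 2.71 GHz = 0.104 m
βl = 2π·l/λ = 2π × 0.322 = 116°
tan(βl) = tan(116°) = -2.06
Z_in = Z_0·(Z_L + jZ_0·tanβl)/(Z_0 + jZ_L·tanβl)
     = 100·(77.8 − j206)/(100 − j160)

Z_in ≈ 114 − j22.8 Ω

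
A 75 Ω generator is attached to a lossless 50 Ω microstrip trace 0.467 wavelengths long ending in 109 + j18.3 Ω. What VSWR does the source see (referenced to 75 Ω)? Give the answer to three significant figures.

βl = 2π × 0.467 = 168°
tan(βl) = -0.21
Z_in = Z_0·(Z_L + jZ_0·tanβl)/(Z_0 + jZ_L·tanβl) = 83.1 + j42.6 Ω
Γ_s = (Z_in − Z_s)/(Z_in + Z_s) = (8.07 + j42.6)/(158 + j42.6), |Γ_s| = 0.265
VSWR = (1 + |Γ_s|)/(1 − |Γ_s|)

VSWR ≈ 1.72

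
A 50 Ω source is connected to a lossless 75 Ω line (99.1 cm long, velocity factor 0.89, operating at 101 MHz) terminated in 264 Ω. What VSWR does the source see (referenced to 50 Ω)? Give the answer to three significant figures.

λ = v/f = 0.89·c / 101 MHz = 2.64 m
βl = 2π·l/λ = 2π × 0.375 = 135°
tan(βl) = -1
Z_in = Z_0·(Z_L + jZ_0·tanβl)/(Z_0 + jZ_L·tanβl) = 39.4 + j63.7 Ω
Γ_s = (Z_in − Z_s)/(Z_in + Z_s) = (-10.6 + j63.7)/(89.4 + j63.7), |Γ_s| = 0.588
VSWR = (1 + |Γ_s|)/(1 − |Γ_s|)

VSWR ≈ 3.86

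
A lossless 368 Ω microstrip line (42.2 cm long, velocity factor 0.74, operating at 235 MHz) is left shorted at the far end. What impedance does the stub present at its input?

Z_in ≈ −j128 Ω

λ = v/f = 0.74·c / 235 MHz = 0.945 m
βl = 2π·l/λ = 2π × 0.447 = 161°
tan(βl) = -0.348
For a shorted stub, Z_in = jZ_0·tan(βl)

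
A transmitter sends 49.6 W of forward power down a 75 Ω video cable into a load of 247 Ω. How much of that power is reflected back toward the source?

P_reflected ≈ 14.2 W

Γ = (247 − 75)/(247 + 75) = 0.534
|Γ|² = 0.285
P_refl = |Γ|²·P_inc = 14.2 W, P_del = (1 − |Γ|²)·P_inc = 35.4 W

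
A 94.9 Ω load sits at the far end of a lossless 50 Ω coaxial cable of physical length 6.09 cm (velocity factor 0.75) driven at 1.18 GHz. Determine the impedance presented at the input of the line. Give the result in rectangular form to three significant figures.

λ = v/f = 0.75·c / 1.18 GHz = 0.191 m
βl = 2π·l/λ = 2π × 0.319 = 115°
tan(βl) = tan(115°) = -2.15
Z_in = Z_0·(Z_L + jZ_0·tanβl)/(Z_0 + jZ_L·tanβl)
     = 50·(94.9 − j107)/(50 − j204)

Z_in ≈ 30.2 + j15.9 Ω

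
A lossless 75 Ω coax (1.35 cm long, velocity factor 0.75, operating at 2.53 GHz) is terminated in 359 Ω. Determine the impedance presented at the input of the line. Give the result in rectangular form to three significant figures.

Z_in ≈ 23 − j49.8 Ω

λ = v/f = 0.75·c / 2.53 GHz = 0.0889 m
βl = 2π·l/λ = 2π × 0.152 = 54.6°
tan(βl) = tan(54.6°) = 1.41
Z_in = Z_0·(Z_L + jZ_0·tanβl)/(Z_0 + jZ_L·tanβl)
     = 75·(359 + j106)/(75 + j506)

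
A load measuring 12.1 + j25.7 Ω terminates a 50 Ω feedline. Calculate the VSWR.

Γ = (Z_L − Z_0)/(Z_L + Z_0) = (-37.9 + j25.7)/(62.1 + j25.7)
|Γ| = 45.8/67.2 = 0.681
VSWR = (1 + |Γ|)/(1 − |Γ|) = 1.68/0.319

VSWR ≈ 5.28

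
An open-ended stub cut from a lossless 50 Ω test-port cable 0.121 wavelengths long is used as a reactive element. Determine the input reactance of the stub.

βl = 2π × 0.121 = 43.6°
tan(βl) = 0.951
For an open-ended stub, Z_in = −jZ_0·cot(βl) = −jZ_0/tan(βl)

X_in ≈ -52.6 Ω (capacitive)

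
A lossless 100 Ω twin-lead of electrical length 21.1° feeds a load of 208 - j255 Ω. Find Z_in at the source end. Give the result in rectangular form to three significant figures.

tan(βl) = tan(21.1°) = 0.386
Z_in = Z_0·(Z_L + jZ_0·tanβl)/(Z_0 + jZ_L·tanβl)
     = 100·(208 − j216)/(198 + j80.3)

Z_in ≈ 52.2 − j130 Ω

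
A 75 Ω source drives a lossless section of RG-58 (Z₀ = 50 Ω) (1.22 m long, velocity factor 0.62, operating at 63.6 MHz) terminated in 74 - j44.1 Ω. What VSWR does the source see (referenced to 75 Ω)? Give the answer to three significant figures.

VSWR ≈ 1.55

λ = v/f = 0.62·c / 63.6 MHz = 2.92 m
βl = 2π·l/λ = 2π × 0.417 = 150°
tan(βl) = -0.573
Z_in = Z_0·(Z_L + jZ_0·tanβl)/(Z_0 + jZ_L·tanβl) = 102 + j27.8 Ω
Γ_s = (Z_in − Z_s)/(Z_in + Z_s) = (27 + j27.8)/(177 + j27.8), |Γ_s| = 0.216
VSWR = (1 + |Γ_s|)/(1 − |Γ_s|)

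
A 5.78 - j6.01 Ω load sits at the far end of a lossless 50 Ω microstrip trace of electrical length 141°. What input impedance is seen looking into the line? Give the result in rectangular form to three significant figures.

tan(βl) = tan(141°) = -0.81
Z_in = Z_0·(Z_L + jZ_0·tanβl)/(Z_0 + jZ_L·tanβl)
     = 50·(5.78 − j46.5)/(45.1 − j4.68)

Z_in ≈ 11.6 − j50.3 Ω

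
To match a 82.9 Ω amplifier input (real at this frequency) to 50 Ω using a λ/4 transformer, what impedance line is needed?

Z_qwt = √(Z_0·R_L) = √(50 × 82.9) = √4145

Z_qwt ≈ 64.4 Ω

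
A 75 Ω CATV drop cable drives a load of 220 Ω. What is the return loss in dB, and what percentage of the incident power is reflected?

RL ≈ 6.17 dB; 24.2% of incident power reflected

Γ = (220 − 75)/(220 + 75) = 0.492
RL = −20·log₁₀(0.492) = 6.17 dB
P_refl/P_inc = |Γ|² = 0.242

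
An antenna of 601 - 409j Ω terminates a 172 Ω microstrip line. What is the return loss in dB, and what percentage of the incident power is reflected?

RL ≈ 3.38 dB; 45.9% of incident power reflected

Γ = (429 − j409)/(773 − j409), |Γ| = 0.678
RL = −20·log₁₀(0.678) = 3.38 dB
P_refl/P_inc = |Γ|² = 0.459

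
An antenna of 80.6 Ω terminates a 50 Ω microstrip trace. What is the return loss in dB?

RL ≈ 12.6 dB

Γ = (80.6 − 50)/(80.6 + 50) = 0.234
RL = −20·log₁₀|Γ| = −20·log₁₀(0.234)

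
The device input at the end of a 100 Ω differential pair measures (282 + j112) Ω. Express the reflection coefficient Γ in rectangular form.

Γ ≈ 0.518 + j0.141

Γ = (Z_L − Z_0)/(Z_L + Z_0) = (182 + j112)/(382 + j112)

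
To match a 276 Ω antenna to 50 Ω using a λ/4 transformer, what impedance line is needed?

Z_qwt ≈ 117 Ω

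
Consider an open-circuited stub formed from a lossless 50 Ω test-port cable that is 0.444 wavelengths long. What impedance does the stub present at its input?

βl = 2π × 0.444 = 160°
tan(βl) = -0.367
For an open-circuited stub, Z_in = −jZ_0·cot(βl) = −jZ_0/tan(βl)

Z_in ≈ +j136 Ω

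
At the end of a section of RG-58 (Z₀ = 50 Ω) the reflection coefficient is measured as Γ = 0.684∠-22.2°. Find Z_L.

Z_L ≈ 132 − j128 Ω

Z_L = Z_0·(1 + Γ)/(1 − Γ) = 50·(1.63 − j0.258)/(0.367 + j0.258)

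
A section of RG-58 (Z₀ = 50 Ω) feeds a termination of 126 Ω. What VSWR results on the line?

For a purely resistive load, VSWR = R_L/Z_0 or Z_0/R_L (whichever > 1) = 126/50

VSWR ≈ 2.52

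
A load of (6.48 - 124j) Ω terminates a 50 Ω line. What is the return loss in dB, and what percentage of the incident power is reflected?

Γ = (-43.52 − j124)/(56.48 − j124), |Γ| = 0.964
RL = −20·log₁₀(0.964) = 0.314 dB
P_refl/P_inc = |Γ|² = 0.93

RL ≈ 0.314 dB; 93% of incident power reflected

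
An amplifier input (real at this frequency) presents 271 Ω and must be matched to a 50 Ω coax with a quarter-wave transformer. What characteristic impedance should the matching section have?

Z_qwt ≈ 116 Ω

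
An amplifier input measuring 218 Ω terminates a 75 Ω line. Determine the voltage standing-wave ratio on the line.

VSWR ≈ 2.91

Γ = (218 − 75)/(218 + 75) = 0.488
VSWR = (1 + 0.488)/(1 − 0.488)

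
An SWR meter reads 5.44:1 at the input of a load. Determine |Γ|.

|Γ| ≈ 0.689

|Γ| = (S − 1)/(S + 1) = (5.44 − 1)/(5.44 + 1) = 4.44/6.44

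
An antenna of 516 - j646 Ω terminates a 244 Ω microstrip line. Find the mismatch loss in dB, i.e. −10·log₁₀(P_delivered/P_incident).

Γ = (272 − j646)/(760 − j646), |Γ| = 0.703
|Γ|² = 0.494, so P_del/P_inc = 1 − |Γ|² = 0.506
ML = −10·log₁₀(1 − |Γ|²)

mismatch loss ≈ 2.96 dB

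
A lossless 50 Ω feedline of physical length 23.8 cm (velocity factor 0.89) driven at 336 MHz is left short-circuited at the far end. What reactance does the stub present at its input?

X_in ≈ -156 Ω (capacitive)

λ = v/f = 0.89·c / 336 MHz = 0.795 m
βl = 2π·l/λ = 2π × 0.3 = 108°
tan(βl) = -3.11
For a short-circuited stub, Z_in = jZ_0·tan(βl)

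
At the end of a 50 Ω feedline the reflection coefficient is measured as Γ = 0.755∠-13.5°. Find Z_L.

Z_L ≈ 211 − j173 Ω

Z_L = Z_0·(1 + Γ)/(1 − Γ) = 50·(1.73 − j0.176)/(0.266 + j0.176)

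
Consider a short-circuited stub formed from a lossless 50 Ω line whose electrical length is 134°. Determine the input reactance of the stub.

tan(βl) = -1.04
For a short-circuited stub, Z_in = jZ_0·tan(βl)

X_in ≈ -51.8 Ω (capacitive)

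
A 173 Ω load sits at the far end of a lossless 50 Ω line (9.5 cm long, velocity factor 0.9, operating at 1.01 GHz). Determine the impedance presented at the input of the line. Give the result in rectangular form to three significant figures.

Z_in ≈ 22.1 + j34 Ω

λ = v/f = 0.9·c / 1.01 GHz = 0.267 m
βl = 2π·l/λ = 2π × 0.355 = 128°
tan(βl) = tan(128°) = -1.28
Z_in = Z_0·(Z_L + jZ_0·tanβl)/(Z_0 + jZ_L·tanβl)
     = 50·(173 − j64.2)/(50 − j222)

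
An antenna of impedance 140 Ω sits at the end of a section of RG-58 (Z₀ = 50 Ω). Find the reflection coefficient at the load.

Γ = 0.474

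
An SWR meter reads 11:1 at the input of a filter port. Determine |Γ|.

|Γ| = (S − 1)/(S + 1) = (11 − 1)/(11 + 1) = 10/12

|Γ| ≈ 0.833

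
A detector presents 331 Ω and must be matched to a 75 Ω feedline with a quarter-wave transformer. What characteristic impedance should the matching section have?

Z_qwt = √(Z_0·R_L) = √(75 × 331) = √24820

Z_qwt ≈ 158 Ω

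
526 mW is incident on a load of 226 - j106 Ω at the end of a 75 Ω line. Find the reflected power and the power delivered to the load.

|Γ| = |(151 − j106)/(301 − j106)| = 0.578
|Γ|² = 0.334
P_refl = |Γ|²·P_inc = 176 mW, P_del = (1 − |Γ|²)·P_inc = 350 mW

P_reflected ≈ 176 mW; P_delivered ≈ 350 mW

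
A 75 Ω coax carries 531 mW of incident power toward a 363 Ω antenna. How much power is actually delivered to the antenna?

P_delivered ≈ 301 mW

Γ = (363 − 75)/(363 + 75) = 0.658
|Γ|² = 0.432
P_refl = |Γ|²·P_inc = 230 mW, P_del = (1 − |Γ|²)·P_inc = 301 mW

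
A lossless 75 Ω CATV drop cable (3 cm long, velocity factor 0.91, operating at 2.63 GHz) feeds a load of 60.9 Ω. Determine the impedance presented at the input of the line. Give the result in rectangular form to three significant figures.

Z_in ≈ 89.6 − j8.85 Ω

λ = v/f = 0.91·c / 2.63 GHz = 0.104 m
βl = 2π·l/λ = 2π × 0.289 = 104°
tan(βl) = tan(104°) = -4
Z_in = Z_0·(Z_L + jZ_0·tanβl)/(Z_0 + jZ_L·tanβl)
     = 75·(60.9 − j300)/(75 − j243)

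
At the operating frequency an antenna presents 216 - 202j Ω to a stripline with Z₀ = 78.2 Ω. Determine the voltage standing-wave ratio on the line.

VSWR ≈ 5.35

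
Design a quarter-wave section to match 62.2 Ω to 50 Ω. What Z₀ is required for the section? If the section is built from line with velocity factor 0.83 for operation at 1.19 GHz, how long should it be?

Z_qwt = √(Z_0·R_L) = √(50 × 62.2) = √3110
λ = 0.83·c/f = 0.209 m, so l = λ/4 = 0.0523 m

Z_qwt ≈ 55.8 Ω; length ≈ 5.23 cm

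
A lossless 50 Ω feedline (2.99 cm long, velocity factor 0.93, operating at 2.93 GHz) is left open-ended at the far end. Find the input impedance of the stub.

Z_in ≈ +j21.3 Ω

λ = v/f = 0.93·c / 2.93 GHz = 0.0952 m
βl = 2π·l/λ = 2π × 0.314 = 113°
tan(βl) = -2.35
For an open-ended stub, Z_in = −jZ_0·cot(βl) = −jZ_0/tan(βl)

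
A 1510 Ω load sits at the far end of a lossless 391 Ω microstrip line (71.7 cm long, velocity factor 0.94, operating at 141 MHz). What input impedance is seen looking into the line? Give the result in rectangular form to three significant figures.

Z_in ≈ 161 + j284 Ω

λ = v/f = 0.94·c / 141 MHz = 2 m
βl = 2π·l/λ = 2π × 0.358 = 129°
tan(βl) = tan(129°) = -1.23
Z_in = Z_0·(Z_L + jZ_0·tanβl)/(Z_0 + jZ_L·tanβl)
     = 391·(1510 − j482)/(391 − j1860)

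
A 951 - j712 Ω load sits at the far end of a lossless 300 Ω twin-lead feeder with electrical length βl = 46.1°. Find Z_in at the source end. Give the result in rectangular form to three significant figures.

Z_in ≈ 86.5 − j198 Ω

tan(βl) = tan(46.1°) = 1.04
Z_in = Z_0·(Z_L + jZ_0·tanβl)/(Z_0 + jZ_L·tanβl)
     = 300·(951 − j400)/(1040 + j988)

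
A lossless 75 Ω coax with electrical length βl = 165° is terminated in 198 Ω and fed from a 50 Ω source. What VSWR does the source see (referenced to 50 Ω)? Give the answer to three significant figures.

tan(βl) = -0.268
Z_in = Z_0·(Z_L + jZ_0·tanβl)/(Z_0 + jZ_L·tanβl) = 141 + j80 Ω
Γ_s = (Z_in − Z_s)/(Z_in + Z_s) = (91.4 + j80)/(191 + j80), |Γ_s| = 0.585
VSWR = (1 + |Γ_s|)/(1 − |Γ_s|)

VSWR ≈ 3.82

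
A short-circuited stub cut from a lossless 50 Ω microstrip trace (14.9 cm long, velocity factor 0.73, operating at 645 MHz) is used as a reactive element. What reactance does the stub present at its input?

λ = v/f = 0.73·c / 645 MHz = 0.34 m
βl = 2π·l/λ = 2π × 0.439 = 158°
tan(βl) = -0.404
For a short-circuited stub, Z_in = jZ_0·tan(βl)

X_in ≈ -20.2 Ω (capacitive)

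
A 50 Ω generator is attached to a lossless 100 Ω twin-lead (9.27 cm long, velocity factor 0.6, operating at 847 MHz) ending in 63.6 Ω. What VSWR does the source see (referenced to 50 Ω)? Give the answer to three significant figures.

VSWR ≈ 1.67

λ = v/f = 0.6·c / 847 MHz = 0.213 m
βl = 2π·l/λ = 2π × 0.436 = 157°
tan(βl) = -0.424
Z_in = Z_0·(Z_L + jZ_0·tanβl)/(Z_0 + jZ_L·tanβl) = 69.9 − j23.5 Ω
Γ_s = (Z_in − Z_s)/(Z_in + Z_s) = (19.9 − j23.5)/(120 − j23.5), |Γ_s| = 0.252
VSWR = (1 + |Γ_s|)/(1 − |Γ_s|)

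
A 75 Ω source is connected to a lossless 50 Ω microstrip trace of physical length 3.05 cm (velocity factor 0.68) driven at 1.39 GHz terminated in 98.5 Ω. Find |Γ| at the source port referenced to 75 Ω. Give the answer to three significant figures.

λ = v/f = 0.68·c / 1.39 GHz = 0.147 m
βl = 2π·l/λ = 2π × 0.208 = 74.8°
tan(βl) = 3.68
Z_in = Z_0·(Z_L + jZ_0·tanβl)/(Z_0 + jZ_L·tanβl) = 26.7 − j9.89 Ω
Γ_s = (Z_in − Z_s)/(Z_in + Z_s) = (-48.3 − j9.89)/(102 − j9.89), |Γ_s| = 0.482

|Γ| ≈ 0.482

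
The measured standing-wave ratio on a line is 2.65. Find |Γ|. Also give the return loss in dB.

|Γ| = (S − 1)/(S + 1) = (2.65 − 1)/(2.65 + 1) = 1.65/3.65
RL = −20·log₁₀|Γ| = −20·log₁₀(0.452)

|Γ| ≈ 0.452; return loss ≈ 6.9 dB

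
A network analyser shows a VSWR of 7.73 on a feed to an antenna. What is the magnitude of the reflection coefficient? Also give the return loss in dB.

|Γ| ≈ 0.771; return loss ≈ 2.26 dB

|Γ| = (S − 1)/(S + 1) = (7.73 − 1)/(7.73 + 1) = 6.73/8.73
RL = −20·log₁₀|Γ| = −20·log₁₀(0.771)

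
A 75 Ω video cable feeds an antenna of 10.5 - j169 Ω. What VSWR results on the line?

Γ = (Z_L − Z_0)/(Z_L + Z_0) = (-64.5 − j169)/(85.5 − j169)
|Γ| = 181/189 = 0.955
VSWR = (1 + |Γ|)/(1 − |Γ|) = 1.96/0.0449

VSWR ≈ 43.5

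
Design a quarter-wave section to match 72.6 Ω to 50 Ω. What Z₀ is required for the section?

Z_qwt = √(Z_0·R_L) = √(50 × 72.6) = √3630

Z_qwt ≈ 60.2 Ω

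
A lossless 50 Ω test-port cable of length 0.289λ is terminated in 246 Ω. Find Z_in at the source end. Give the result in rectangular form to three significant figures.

Z_in ≈ 10.8 + j12 Ω

βl = 2π × 0.289 = 104°
tan(βl) = tan(104°) = -4
Z_in = Z_0·(Z_L + jZ_0·tanβl)/(Z_0 + jZ_L·tanβl)
     = 50·(246 − j200)/(50 − j984)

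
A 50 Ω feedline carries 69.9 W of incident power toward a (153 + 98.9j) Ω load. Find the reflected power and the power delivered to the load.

|Γ| = |(103 + j98.9)/(203 + j98.9)| = 0.632
|Γ|² = 0.4
P_refl = |Γ|²·P_inc = 28 W, P_del = (1 − |Γ|²)·P_inc = 41.9 W

P_reflected ≈ 28 W; P_delivered ≈ 41.9 W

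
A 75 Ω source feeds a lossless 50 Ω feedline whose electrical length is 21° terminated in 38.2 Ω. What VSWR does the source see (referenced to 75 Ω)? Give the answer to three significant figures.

tan(βl) = 0.384
Z_in = Z_0·(Z_L + jZ_0·tanβl)/(Z_0 + jZ_L·tanβl) = 40.4 + j7.36 Ω
Γ_s = (Z_in − Z_s)/(Z_in + Z_s) = (-34.6 + j7.36)/(115 + j7.36), |Γ_s| = 0.306
VSWR = (1 + |Γ_s|)/(1 − |Γ_s|)

VSWR ≈ 1.88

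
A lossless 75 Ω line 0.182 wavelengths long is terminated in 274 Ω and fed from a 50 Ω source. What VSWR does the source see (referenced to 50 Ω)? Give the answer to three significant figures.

VSWR ≈ 3

βl = 2π × 0.182 = 65.5°
tan(βl) = 2.2
Z_in = Z_0·(Z_L + jZ_0·tanβl)/(Z_0 + jZ_L·tanβl) = 24.4 − j31.1 Ω
Γ_s = (Z_in − Z_s)/(Z_in + Z_s) = (-25.6 − j31.1)/(74.4 − j31.1), |Γ_s| = 0.499
VSWR = (1 + |Γ_s|)/(1 − |Γ_s|)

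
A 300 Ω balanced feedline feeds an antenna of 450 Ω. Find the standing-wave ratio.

VSWR ≈ 1.5

Γ = (450 − 300)/(450 + 300) = 0.2
VSWR = (1 + 0.2)/(1 − 0.2)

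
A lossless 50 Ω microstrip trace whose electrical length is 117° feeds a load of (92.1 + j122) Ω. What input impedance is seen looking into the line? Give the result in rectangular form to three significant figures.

Z_in ≈ 9.59 + j10.1 Ω

tan(βl) = tan(117°) = -1.96
Z_in = Z_0·(Z_L + jZ_0·tanβl)/(Z_0 + jZ_L·tanβl)
     = 50·(92.1 + j23.9)/(289 − j181)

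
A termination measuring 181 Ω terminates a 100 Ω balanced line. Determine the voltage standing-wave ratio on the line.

Γ = (181 − 100)/(181 + 100) = 0.288
VSWR = (1 + 0.288)/(1 − 0.288)

VSWR ≈ 1.81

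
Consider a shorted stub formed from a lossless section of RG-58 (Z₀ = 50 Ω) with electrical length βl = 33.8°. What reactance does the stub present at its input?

tan(βl) = 0.669
For a shorted stub, Z_in = jZ_0·tan(βl)

X_in ≈ 33.5 Ω (inductive)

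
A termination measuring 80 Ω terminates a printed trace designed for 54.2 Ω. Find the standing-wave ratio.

Γ = (80 − 54.2)/(80 + 54.2) = 0.192
VSWR = (1 + 0.192)/(1 − 0.192)

VSWR ≈ 1.48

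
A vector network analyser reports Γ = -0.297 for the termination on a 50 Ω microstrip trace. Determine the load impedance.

Z_L = Z_0·(1 + Γ)/(1 − Γ) = 50·(0.703)/(1.3)

Z_L ≈ 27.1 Ω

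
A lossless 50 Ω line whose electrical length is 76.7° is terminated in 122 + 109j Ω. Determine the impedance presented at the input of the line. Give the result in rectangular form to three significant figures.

tan(βl) = tan(76.7°) = 4.23
Z_in = Z_0·(Z_L + jZ_0·tanβl)/(Z_0 + jZ_L·tanβl)
     = 50·(122 + j321)/(-411 + j516)

Z_in ≈ 13.2 − j22.4 Ω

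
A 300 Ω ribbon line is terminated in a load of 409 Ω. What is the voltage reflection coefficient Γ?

Γ = (Z_L − Z_0)/(Z_L + Z_0) = (409 − 300)/(409 + 300) = 109/709

Γ = 0.154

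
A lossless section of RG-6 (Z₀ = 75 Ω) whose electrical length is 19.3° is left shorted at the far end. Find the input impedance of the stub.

tan(βl) = 0.35
For a shorted stub, Z_in = jZ_0·tan(βl)

Z_in ≈ +j26.3 Ω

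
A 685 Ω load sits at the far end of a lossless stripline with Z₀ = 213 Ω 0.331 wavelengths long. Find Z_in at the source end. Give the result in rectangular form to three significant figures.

Z_in ≈ 84.3 + j104 Ω

βl = 2π × 0.331 = 119°
tan(βl) = tan(119°) = -1.79
Z_in = Z_0·(Z_L + jZ_0·tanβl)/(Z_0 + jZ_L·tanβl)
     = 213·(685 − j382)/(213 − j1230)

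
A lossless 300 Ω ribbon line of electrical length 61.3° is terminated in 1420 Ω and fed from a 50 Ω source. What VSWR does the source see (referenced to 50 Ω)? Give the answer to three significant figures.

tan(βl) = 1.83
Z_in = Z_0·(Z_L + jZ_0·tanβl)/(Z_0 + jZ_L·tanβl) = 81.3 − j155 Ω
Γ_s = (Z_in − Z_s)/(Z_in + Z_s) = (31.3 − j155)/(131 − j155), |Γ_s| = 0.778
VSWR = (1 + |Γ_s|)/(1 − |Γ_s|)

VSWR ≈ 8.02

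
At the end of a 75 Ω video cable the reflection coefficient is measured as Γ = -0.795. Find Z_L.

Z_L ≈ 8.57 Ω

Z_L = Z_0·(1 + Γ)/(1 − Γ) = 75·(0.205)/(1.79)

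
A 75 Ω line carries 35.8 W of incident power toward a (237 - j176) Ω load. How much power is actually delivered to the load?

|Γ| = |(162 − j176)/(312 − j176)| = 0.668
|Γ|² = 0.446
P_refl = |Γ|²·P_inc = 16 W, P_del = (1 − |Γ|²)·P_inc = 19.8 W

P_delivered ≈ 19.8 W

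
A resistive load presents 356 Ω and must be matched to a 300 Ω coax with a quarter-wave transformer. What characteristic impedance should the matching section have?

Z_qwt = √(Z_0·R_L) = √(300 × 356) = √106800

Z_qwt ≈ 327 Ω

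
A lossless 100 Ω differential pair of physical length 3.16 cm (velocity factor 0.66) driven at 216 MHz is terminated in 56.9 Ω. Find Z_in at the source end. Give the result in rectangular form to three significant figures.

Z_in ≈ 58.7 + j14.7 Ω

λ = v/f = 0.66·c / 216 MHz = 0.917 m
βl = 2π·l/λ = 2π × 0.0345 = 12.4°
tan(βl) = tan(12.4°) = 0.22
Z_in = Z_0·(Z_L + jZ_0·tanβl)/(Z_0 + jZ_L·tanβl)
     = 100·(56.9 + j22)/(100 + j12.5)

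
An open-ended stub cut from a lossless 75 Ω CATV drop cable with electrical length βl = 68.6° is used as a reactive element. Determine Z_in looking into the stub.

Z_in ≈ −j29.4 Ω

tan(βl) = 2.55
For an open-ended stub, Z_in = −jZ_0·cot(βl) = −jZ_0/tan(βl)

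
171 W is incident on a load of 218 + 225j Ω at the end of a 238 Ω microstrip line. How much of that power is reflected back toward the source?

|Γ| = |(-20 + j225)/(456 + j225)| = 0.444
|Γ|² = 0.197
P_refl = |Γ|²·P_inc = 33.7 W, P_del = (1 − |Γ|²)·P_inc = 137 W

P_reflected ≈ 33.7 W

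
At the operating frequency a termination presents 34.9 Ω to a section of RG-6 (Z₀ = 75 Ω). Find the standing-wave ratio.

VSWR ≈ 2.15

For a purely resistive load, VSWR = R_L/Z_0 or Z_0/R_L (whichever > 1) = 75/34.9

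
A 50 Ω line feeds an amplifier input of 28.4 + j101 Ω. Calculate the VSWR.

VSWR ≈ 9.41

Γ = (Z_L − Z_0)/(Z_L + Z_0) = (-21.6 + j101)/(78.4 + j101)
|Γ| = 103/128 = 0.808
VSWR = (1 + |Γ|)/(1 − |Γ|) = 1.81/0.192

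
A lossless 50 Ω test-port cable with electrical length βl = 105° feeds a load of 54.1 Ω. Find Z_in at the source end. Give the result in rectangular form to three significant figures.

tan(βl) = tan(105°) = -3.73
Z_in = Z_0·(Z_L + jZ_0·tanβl)/(Z_0 + jZ_L·tanβl)
     = 50·(54.1 − j187)/(50 − j202)

Z_in ≈ 46.7 + j1.84 Ω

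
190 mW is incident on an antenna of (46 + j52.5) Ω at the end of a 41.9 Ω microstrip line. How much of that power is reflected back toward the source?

|Γ| = |(4.1 + j52.5)/(87.9 + j52.5)| = 0.514
|Γ|² = 0.265
P_refl = |Γ|²·P_inc = 50.3 mW, P_del = (1 − |Γ|²)·P_inc = 140 mW

P_reflected ≈ 50.3 mW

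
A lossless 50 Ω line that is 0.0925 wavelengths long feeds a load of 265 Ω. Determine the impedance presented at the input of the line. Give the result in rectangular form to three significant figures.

Z_in ≈ 28.9 − j67.8 Ω

βl = 2π × 0.0925 = 33.3°
tan(βl) = tan(33.3°) = 0.657
Z_in = Z_0·(Z_L + jZ_0·tanβl)/(Z_0 + jZ_L·tanβl)
     = 50·(265 + j32.8)/(50 + j174)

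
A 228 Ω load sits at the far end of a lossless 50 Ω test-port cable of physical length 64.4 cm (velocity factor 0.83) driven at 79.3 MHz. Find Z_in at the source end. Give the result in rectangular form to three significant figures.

λ = v/f = 0.83·c / 79.3 MHz = 3.14 m
βl = 2π·l/λ = 2π × 0.205 = 73.8°
tan(βl) = tan(73.8°) = 3.45
Z_in = Z_0·(Z_L + jZ_0·tanβl)/(Z_0 + jZ_L·tanβl)
     = 50·(228 + j172)/(50 + j787)

Z_in ≈ 11.8 − j13.7 Ω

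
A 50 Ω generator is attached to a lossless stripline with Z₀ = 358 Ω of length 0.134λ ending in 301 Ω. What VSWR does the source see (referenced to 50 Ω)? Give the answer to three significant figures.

βl = 2π × 0.134 = 48.2°
tan(βl) = 1.12
Z_in = Z_0·(Z_L + jZ_0·tanβl)/(Z_0 + jZ_L·tanβl) = 360 + j62.3 Ω
Γ_s = (Z_in − Z_s)/(Z_in + Z_s) = (310 + j62.3)/(410 + j62.3), |Γ_s| = 0.762
VSWR = (1 + |Γ_s|)/(1 − |Γ_s|)

VSWR ≈ 7.41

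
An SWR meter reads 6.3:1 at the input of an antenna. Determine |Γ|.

|Γ| = (S − 1)/(S + 1) = (6.3 − 1)/(6.3 + 1) = 5.3/7.3

|Γ| ≈ 0.726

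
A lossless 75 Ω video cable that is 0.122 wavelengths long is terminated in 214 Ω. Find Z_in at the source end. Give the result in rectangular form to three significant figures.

Z_in ≈ 48.2 − j60.3 Ω

βl = 2π × 0.122 = 43.9°
tan(βl) = tan(43.9°) = 0.963
Z_in = Z_0·(Z_L + jZ_0·tanβl)/(Z_0 + jZ_L·tanβl)
     = 75·(214 + j72.2)/(75 + j206)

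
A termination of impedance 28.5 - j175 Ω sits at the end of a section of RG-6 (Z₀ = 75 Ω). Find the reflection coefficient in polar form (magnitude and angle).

Γ ≈ 0.891 ∠ -45.5°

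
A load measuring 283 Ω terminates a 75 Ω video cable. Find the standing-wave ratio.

VSWR ≈ 3.77

For a purely resistive load, VSWR = R_L/Z_0 or Z_0/R_L (whichever > 1) = 283/75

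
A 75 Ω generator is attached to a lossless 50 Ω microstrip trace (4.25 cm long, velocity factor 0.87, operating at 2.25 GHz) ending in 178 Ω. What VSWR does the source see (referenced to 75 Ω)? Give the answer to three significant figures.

λ = v/f = 0.87·c / 2.25 GHz = 0.116 m
βl = 2π·l/λ = 2π × 0.366 = 132°
tan(βl) = -1.11
Z_in = Z_0·(Z_L + jZ_0·tanβl)/(Z_0 + jZ_L·tanβl) = 23.8 + j38.9 Ω
Γ_s = (Z_in − Z_s)/(Z_in + Z_s) = (-51.2 + j38.9)/(98.8 + j38.9), |Γ_s| = 0.605
VSWR = (1 + |Γ_s|)/(1 − |Γ_s|)

VSWR ≈ 4.06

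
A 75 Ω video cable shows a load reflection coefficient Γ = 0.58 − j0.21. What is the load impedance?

Z_L ≈ 211 − j143 Ω

Z_L = Z_0·(1 + Γ)/(1 − Γ) = 75·(1.58 − j0.21)/(0.42 + j0.21)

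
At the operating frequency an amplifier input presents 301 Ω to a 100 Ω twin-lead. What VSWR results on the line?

VSWR ≈ 3.01

Γ = (301 − 100)/(301 + 100) = 0.501
VSWR = (1 + 0.501)/(1 − 0.501)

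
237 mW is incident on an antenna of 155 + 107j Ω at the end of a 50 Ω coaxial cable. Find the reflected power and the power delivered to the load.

P_reflected ≈ 99.6 mW; P_delivered ≈ 137 mW

|Γ| = |(105 + j107)/(205 + j107)| = 0.648
|Γ|² = 0.42
P_refl = |Γ|²·P_inc = 99.6 mW, P_del = (1 − |Γ|²)·P_inc = 137 mW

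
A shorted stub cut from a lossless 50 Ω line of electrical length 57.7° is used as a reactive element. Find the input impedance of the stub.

Z_in ≈ +j79.1 Ω

tan(βl) = 1.58
For a shorted stub, Z_in = jZ_0·tan(βl)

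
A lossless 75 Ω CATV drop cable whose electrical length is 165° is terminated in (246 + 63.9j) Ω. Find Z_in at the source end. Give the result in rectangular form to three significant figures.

Z_in ≈ 116 + j118 Ω

tan(βl) = tan(165°) = -0.268
Z_in = Z_0·(Z_L + jZ_0·tanβl)/(Z_0 + jZ_L·tanβl)
     = 75·(246 + j43.8)/(92.1 − j65.9)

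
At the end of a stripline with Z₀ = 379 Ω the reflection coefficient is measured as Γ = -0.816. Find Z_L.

Z_L ≈ 38.4 Ω

Z_L = Z_0·(1 + Γ)/(1 − Γ) = 379·(0.184)/(1.82)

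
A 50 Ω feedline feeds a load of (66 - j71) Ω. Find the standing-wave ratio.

VSWR ≈ 3.3

Γ = (Z_L − Z_0)/(Z_L + Z_0) = (16 − j71)/(116 − j71)
|Γ| = 72.8/136 = 0.535
VSWR = (1 + |Γ|)/(1 − |Γ|) = 1.54/0.465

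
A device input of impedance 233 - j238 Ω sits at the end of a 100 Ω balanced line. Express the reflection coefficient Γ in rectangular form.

Γ ≈ 0.602 − j0.284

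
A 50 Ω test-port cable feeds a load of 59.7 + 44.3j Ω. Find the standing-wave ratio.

Γ = (Z_L − Z_0)/(Z_L + Z_0) = (9.7 + j44.3)/(109.7 + j44.3)
|Γ| = 45.3/118 = 0.383
VSWR = (1 + |Γ|)/(1 − |Γ|) = 1.38/0.617

VSWR ≈ 2.24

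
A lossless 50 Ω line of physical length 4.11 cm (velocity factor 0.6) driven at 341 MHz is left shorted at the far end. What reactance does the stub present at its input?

X_in ≈ 26.6 Ω (inductive)

λ = v/f = 0.6·c / 341 MHz = 0.528 m
βl = 2π·l/λ = 2π × 0.0779 = 28°
tan(βl) = 0.532
For a shorted stub, Z_in = jZ_0·tan(βl)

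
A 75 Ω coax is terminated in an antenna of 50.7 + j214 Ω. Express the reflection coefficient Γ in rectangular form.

Γ = (Z_L − Z_0)/(Z_L + Z_0) = (-24.3 + j214)/(125.7 + j214)

Γ ≈ 0.694 + j0.521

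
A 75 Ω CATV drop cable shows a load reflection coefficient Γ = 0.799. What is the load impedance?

Z_L ≈ 671 Ω

Z_L = Z_0·(1 + Γ)/(1 − Γ) = 75·(1.8)/(0.201)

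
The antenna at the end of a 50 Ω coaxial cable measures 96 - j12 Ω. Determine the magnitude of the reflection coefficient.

Γ = (Z_L − Z_0)/(Z_L + Z_0) = (46 − j12)/(146 − j12)
|Γ| = 47.5/146

|Γ| ≈ 0.325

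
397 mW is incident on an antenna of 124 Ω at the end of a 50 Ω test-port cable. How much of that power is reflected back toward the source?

P_reflected ≈ 71.8 mW

Γ = (124 − 50)/(124 + 50) = 0.425
|Γ|² = 0.181
P_refl = |Γ|²·P_inc = 71.8 mW, P_del = (1 − |Γ|²)·P_inc = 325 mW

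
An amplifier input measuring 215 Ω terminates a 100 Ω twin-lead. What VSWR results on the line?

For a purely resistive load, VSWR = R_L/Z_0 or Z_0/R_L (whichever > 1) = 215/100

VSWR ≈ 2.15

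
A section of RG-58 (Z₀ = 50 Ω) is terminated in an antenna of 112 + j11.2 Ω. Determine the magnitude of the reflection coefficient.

Γ = (Z_L − Z_0)/(Z_L + Z_0) = (62 + j11.2)/(162 + j11.2)
|Γ| = 63/162

|Γ| ≈ 0.388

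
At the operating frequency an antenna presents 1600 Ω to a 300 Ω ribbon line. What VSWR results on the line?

Γ = (1600 − 300)/(1600 + 300) = 0.684
VSWR = (1 + 0.684)/(1 − 0.684)

VSWR ≈ 5.33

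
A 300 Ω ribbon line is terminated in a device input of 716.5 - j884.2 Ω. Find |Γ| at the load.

Γ = (Z_L − Z_0)/(Z_L + Z_0) = (416.5 − j884.2)/(1016 − j884.2)
|Γ| = 977/1350

|Γ| ≈ 0.725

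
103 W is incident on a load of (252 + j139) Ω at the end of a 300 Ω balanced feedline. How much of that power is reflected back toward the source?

|Γ| = |(-48 + j139)/(552 + j139)| = 0.258
|Γ|² = 0.0667
P_refl = |Γ|²·P_inc = 6.87 W, P_del = (1 − |Γ|²)·P_inc = 96.1 W

P_reflected ≈ 6.87 W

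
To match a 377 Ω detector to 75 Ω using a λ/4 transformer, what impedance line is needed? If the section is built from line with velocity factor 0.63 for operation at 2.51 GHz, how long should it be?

Z_qwt = √(Z_0·R_L) = √(75 × 377) = √28280
λ = 0.63·c/f = 0.0753 m, so l = λ/4 = 0.0188 m

Z_qwt ≈ 168 Ω; length ≈ 1.88 cm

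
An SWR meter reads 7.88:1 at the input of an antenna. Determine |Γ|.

|Γ| = (S − 1)/(S + 1) = (7.88 − 1)/(7.88 + 1) = 6.88/8.88

|Γ| ≈ 0.775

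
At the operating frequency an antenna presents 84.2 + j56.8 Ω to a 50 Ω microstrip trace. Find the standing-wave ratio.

VSWR ≈ 2.67

Γ = (Z_L − Z_0)/(Z_L + Z_0) = (34.2 + j56.8)/(134.2 + j56.8)
|Γ| = 66.3/146 = 0.455
VSWR = (1 + |Γ|)/(1 − |Γ|) = 1.45/0.545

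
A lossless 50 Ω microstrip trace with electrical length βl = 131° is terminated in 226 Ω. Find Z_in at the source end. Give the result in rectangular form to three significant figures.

tan(βl) = tan(131°) = -1.15
Z_in = Z_0·(Z_L + jZ_0·tanβl)/(Z_0 + jZ_L·tanβl)
     = 50·(226 − j57.5)/(50 − j260)

Z_in ≈ 18.7 + j39.9 Ω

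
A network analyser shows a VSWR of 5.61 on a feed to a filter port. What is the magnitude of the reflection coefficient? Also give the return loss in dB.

|Γ| = (S − 1)/(S + 1) = (5.61 − 1)/(5.61 + 1) = 4.61/6.61
RL = −20·log₁₀|Γ| = −20·log₁₀(0.697)

|Γ| ≈ 0.697; return loss ≈ 3.13 dB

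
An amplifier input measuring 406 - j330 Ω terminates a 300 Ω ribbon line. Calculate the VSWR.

VSWR ≈ 2.6

Γ = (Z_L − Z_0)/(Z_L + Z_0) = (106 − j330)/(706 − j330)
|Γ| = 347/779 = 0.445
VSWR = (1 + |Γ|)/(1 − |Γ|) = 1.44/0.555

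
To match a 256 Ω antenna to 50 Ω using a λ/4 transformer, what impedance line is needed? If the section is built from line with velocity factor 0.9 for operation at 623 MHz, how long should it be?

Z_qwt = √(Z_0·R_L) = √(50 × 256) = √12800
λ = 0.9·c/f = 0.433 m, so l = λ/4 = 0.108 m

Z_qwt ≈ 113 Ω; length ≈ 10.8 cm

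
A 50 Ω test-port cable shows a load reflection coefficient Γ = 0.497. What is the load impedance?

Z_L ≈ 149 Ω

Z_L = Z_0·(1 + Γ)/(1 − Γ) = 50·(1.5)/(0.503)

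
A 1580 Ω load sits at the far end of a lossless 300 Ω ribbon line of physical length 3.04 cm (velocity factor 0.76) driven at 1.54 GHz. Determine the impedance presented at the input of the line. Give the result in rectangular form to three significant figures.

Z_in ≈ 61.5 − j83.1 Ω

λ = v/f = 0.76·c / 1.54 GHz = 0.148 m
βl = 2π·l/λ = 2π × 0.205 = 73.9°
tan(βl) = tan(73.9°) = 3.47
Z_in = Z_0·(Z_L + jZ_0·tanβl)/(Z_0 + jZ_L·tanβl)
     = 300·(1580 + j1040)/(300 + j5480)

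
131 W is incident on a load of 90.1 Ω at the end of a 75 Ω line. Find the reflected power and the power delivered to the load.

P_reflected ≈ 1.1 W; P_delivered ≈ 130 W

Γ = (90.1 − 75)/(90.1 + 75) = 0.0915
|Γ|² = 0.00836
P_refl = |Γ|²·P_inc = 1.1 W, P_del = (1 − |Γ|²)·P_inc = 130 W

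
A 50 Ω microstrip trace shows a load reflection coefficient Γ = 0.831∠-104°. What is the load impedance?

Z_L = Z_0·(1 + Γ)/(1 − Γ) = 50·(0.799 − j0.806)/(1.2 + j0.806)

Z_L ≈ 7.39 − j38.5 Ω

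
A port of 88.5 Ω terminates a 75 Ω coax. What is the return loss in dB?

RL ≈ 21.7 dB

Γ = (88.5 − 75)/(88.5 + 75) = 0.0826
RL = −20·log₁₀|Γ| = −20·log₁₀(0.0826)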